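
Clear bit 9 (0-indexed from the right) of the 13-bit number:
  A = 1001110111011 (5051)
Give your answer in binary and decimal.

Mask = ~(1 << 9) = 1110111111111
Bit 9 of A is 1, so AND-ing with the mask clears it to 0.
  1001110111011
& 1110111111111
---------------
  1000110111011

Answer: 1000110111011 (4539)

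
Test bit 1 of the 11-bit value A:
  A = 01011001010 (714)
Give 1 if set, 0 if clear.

Bit 1 is the 2nd from the right.
  01011001010
           ^
That bit is 1.

Answer: 1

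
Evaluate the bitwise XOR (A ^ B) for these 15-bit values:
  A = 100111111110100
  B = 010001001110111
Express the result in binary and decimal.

Apply ^ to each column (1 where bits differ):
  100111111110100
^ 010001001110111
-----------------
  110110110000011

Answer: 110110110000011 (28035)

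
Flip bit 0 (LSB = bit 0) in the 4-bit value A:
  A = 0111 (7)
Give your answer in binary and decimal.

Mask = 1 << 0 = 0001
Bit 0 of A is 1; XOR with the mask flips it to 0.
  0111
^ 0001
------
  0110

Answer: 0110 (6)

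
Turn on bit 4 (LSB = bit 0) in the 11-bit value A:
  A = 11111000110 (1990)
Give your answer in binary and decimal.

Mask = 1 << 4 = 00000010000
Bit 4 of A is 0, so OR-ing with the mask flips it to 1.
  11111000110
| 00000010000
-------------
  11111010110

Answer: 11111010110 (2006)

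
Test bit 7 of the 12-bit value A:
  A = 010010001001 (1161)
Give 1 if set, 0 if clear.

Bit 7 is the 8th from the right.
  010010001001
      ^
That bit is 1.

Answer: 1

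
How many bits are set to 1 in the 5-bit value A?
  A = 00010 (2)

00010
1-bits at positions (from bit 0 = LSB): 1
Count = 1

Answer: 1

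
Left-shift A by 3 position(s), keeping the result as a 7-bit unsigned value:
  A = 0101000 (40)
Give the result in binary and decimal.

Shift left by 3: drop the top 3 bit(s), append 3 zero(s) on the right.
  0101000  ->  discard [010], keep [1000], append 000
= 1000000

Answer: 1000000 (64)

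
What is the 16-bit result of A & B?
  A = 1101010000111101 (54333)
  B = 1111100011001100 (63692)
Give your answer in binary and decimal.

Apply & to each column (1 only where both bits are 1):
  1101010000111101
& 1111100011001100
------------------
  1101000000001100

Answer: 1101000000001100 (53260)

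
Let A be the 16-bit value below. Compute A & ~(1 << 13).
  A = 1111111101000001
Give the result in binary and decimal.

Mask = ~(1 << 13) = 1101111111111111
Bit 13 of A is 1, so AND-ing with the mask clears it to 0.
  1111111101000001
& 1101111111111111
------------------
  1101111101000001

Answer: 1101111101000001 (57153)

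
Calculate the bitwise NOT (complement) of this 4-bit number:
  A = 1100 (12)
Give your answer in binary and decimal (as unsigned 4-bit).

Flip each bit (0->1, 1->0):
  1100
  0011

Answer: 0011 (3)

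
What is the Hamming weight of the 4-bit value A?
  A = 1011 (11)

1011
1-bits at positions (from bit 0 = LSB): 0, 1, 3
Count = 3

Answer: 3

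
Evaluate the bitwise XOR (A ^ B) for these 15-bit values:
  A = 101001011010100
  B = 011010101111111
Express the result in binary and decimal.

Apply ^ to each column (1 where bits differ):
  101001011010100
^ 011010101111111
-----------------
  110011110101011

Answer: 110011110101011 (26539)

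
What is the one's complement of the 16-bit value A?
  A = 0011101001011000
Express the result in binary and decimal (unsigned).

Flip each bit (0->1, 1->0):
  0011101001011000
  1100010110100111

Answer: 1100010110100111 (50599)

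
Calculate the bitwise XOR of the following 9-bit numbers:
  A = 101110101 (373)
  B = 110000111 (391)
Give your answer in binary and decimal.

Apply ^ to each column (1 where bits differ):
  101110101
^ 110000111
-----------
  011110010

Answer: 011110010 (242)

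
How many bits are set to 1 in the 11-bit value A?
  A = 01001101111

01001101111
1-bits at positions (from bit 0 = LSB): 0, 1, 2, 3, 5, 6, 9
Count = 7

Answer: 7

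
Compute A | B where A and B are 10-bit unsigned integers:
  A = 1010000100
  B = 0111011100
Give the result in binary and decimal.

Apply | to each column (1 where either bit is 1):
  1010000100
| 0111011100
------------
  1111011100

Answer: 1111011100 (988)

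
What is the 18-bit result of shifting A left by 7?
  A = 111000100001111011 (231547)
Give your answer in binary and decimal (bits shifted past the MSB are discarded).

Shift left by 7: drop the top 7 bit(s), append 7 zero(s) on the right.
  111000100001111011  ->  discard [1110001], keep [00001111011], append 0000000
= 000011110110000000

Answer: 000011110110000000 (15744)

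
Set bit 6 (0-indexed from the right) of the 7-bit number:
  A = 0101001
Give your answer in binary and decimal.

Mask = 1 << 6 = 1000000
Bit 6 of A is 0, so OR-ing with the mask flips it to 1.
  0101001
| 1000000
---------
  1101001

Answer: 1101001 (105)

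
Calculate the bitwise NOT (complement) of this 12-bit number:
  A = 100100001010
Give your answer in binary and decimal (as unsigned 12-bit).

Flip each bit (0->1, 1->0):
  100100001010
  011011110101

Answer: 011011110101 (1781)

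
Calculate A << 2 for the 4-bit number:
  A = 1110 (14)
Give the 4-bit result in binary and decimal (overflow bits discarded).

Shift left by 2: drop the top 2 bit(s), append 2 zero(s) on the right.
  1110  ->  discard [11], keep [10], append 00
= 1000

Answer: 1000 (8)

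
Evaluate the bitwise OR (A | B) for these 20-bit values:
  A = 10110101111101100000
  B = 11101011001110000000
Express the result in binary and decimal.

Apply | to each column (1 where either bit is 1):
  10110101111101100000
| 11101011001110000000
----------------------
  11111111111111100000

Answer: 11111111111111100000 (1048544)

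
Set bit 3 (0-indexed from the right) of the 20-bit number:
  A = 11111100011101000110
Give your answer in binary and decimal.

Mask = 1 << 3 = 00000000000000001000
Bit 3 of A is 0, so OR-ing with the mask flips it to 1.
  11111100011101000110
| 00000000000000001000
----------------------
  11111100011101001110

Answer: 11111100011101001110 (1034062)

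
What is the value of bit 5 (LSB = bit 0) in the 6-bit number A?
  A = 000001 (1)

Bit 5 is the 6th from the right.
  000001
  ^
That bit is 0.

Answer: 0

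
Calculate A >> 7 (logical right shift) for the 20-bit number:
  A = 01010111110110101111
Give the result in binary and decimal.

Logical shift right by 7: drop the bottom 7 bit(s), prepend 7 zero(s) on the left.
  01010111110110101111  ->  keep [0101011111011], discard [0101111], prepend 0000000
= 00000000101011111011

Answer: 00000000101011111011 (2811)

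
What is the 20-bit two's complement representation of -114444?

1. Binary of +114444:  00011011111100001100
2. Invert bits:     11100100000011110011
3. Add 1:           11100100000011110100

Answer: 11100100000011110100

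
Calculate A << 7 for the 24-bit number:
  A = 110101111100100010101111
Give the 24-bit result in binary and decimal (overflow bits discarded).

Shift left by 7: drop the top 7 bit(s), append 7 zero(s) on the right.
  110101111100100010101111  ->  discard [1101011], keep [11100100010101111], append 0000000
= 111001000101011110000000

Answer: 111001000101011110000000 (14964608)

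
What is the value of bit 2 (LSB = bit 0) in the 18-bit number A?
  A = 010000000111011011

Bit 2 is the 3rd from the right.
  010000000111011011
                 ^
That bit is 0.

Answer: 0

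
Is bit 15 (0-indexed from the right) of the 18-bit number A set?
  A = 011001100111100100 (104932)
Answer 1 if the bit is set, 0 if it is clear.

Bit 15 is the 16th from the right.
  011001100111100100
    ^
That bit is 1.

Answer: 1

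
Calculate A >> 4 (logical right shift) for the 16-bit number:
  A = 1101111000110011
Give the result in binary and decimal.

Logical shift right by 4: drop the bottom 4 bit(s), prepend 4 zero(s) on the left.
  1101111000110011  ->  keep [110111100011], discard [0011], prepend 0000
= 0000110111100011

Answer: 0000110111100011 (3555)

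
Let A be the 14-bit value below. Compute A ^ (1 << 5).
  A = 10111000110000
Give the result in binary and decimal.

Mask = 1 << 5 = 00000000100000
Bit 5 of A is 1; XOR with the mask flips it to 0.
  10111000110000
^ 00000000100000
----------------
  10111000010000

Answer: 10111000010000 (11792)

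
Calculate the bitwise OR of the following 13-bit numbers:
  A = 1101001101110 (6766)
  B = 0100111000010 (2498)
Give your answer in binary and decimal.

Apply | to each column (1 where either bit is 1):
  1101001101110
| 0100111000010
---------------
  1101111101110

Answer: 1101111101110 (7150)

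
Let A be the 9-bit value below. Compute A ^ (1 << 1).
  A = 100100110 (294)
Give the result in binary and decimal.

Mask = 1 << 1 = 000000010
Bit 1 of A is 1; XOR with the mask flips it to 0.
  100100110
^ 000000010
-----------
  100100100

Answer: 100100100 (292)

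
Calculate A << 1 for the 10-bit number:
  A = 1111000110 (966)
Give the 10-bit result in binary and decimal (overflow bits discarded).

Shift left by 1: drop the top 1 bit(s), append 1 zero(s) on the right.
  1111000110  ->  discard [1], keep [111000110], append 0
= 1110001100

Answer: 1110001100 (908)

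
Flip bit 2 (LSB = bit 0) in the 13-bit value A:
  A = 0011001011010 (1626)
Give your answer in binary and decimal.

Mask = 1 << 2 = 0000000000100
Bit 2 of A is 0; XOR with the mask flips it to 1.
  0011001011010
^ 0000000000100
---------------
  0011001011110

Answer: 0011001011110 (1630)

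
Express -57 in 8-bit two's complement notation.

1. Binary of +57:  00111001
2. Invert bits:     11000110
3. Add 1:           11000111

Answer: 11000111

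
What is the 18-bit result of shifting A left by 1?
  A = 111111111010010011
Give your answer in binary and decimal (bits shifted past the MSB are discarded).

Shift left by 1: drop the top 1 bit(s), append 1 zero(s) on the right.
  111111111010010011  ->  discard [1], keep [11111111010010011], append 0
= 111111110100100110

Answer: 111111110100100110 (261414)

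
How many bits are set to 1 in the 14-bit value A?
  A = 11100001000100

11100001000100
1-bits at positions (from bit 0 = LSB): 2, 6, 11, 12, 13
Count = 5

Answer: 5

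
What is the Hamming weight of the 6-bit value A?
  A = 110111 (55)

110111
1-bits at positions (from bit 0 = LSB): 0, 1, 2, 4, 5
Count = 5

Answer: 5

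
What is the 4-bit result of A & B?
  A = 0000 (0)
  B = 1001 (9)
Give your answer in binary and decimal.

Apply & to each column (1 only where both bits are 1):
  0000
& 1001
------
  0000

Answer: 0000 (0)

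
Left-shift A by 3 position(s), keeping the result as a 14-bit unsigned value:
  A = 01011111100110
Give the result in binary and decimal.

Shift left by 3: drop the top 3 bit(s), append 3 zero(s) on the right.
  01011111100110  ->  discard [010], keep [11111100110], append 000
= 11111100110000

Answer: 11111100110000 (16176)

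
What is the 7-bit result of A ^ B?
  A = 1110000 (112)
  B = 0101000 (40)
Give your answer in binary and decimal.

Apply ^ to each column (1 where bits differ):
  1110000
^ 0101000
---------
  1011000

Answer: 1011000 (88)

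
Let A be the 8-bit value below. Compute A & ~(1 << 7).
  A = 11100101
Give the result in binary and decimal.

Mask = ~(1 << 7) = 01111111
Bit 7 of A is 1, so AND-ing with the mask clears it to 0.
  11100101
& 01111111
----------
  01100101

Answer: 01100101 (101)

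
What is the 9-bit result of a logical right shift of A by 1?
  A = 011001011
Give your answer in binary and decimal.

Logical shift right by 1: drop the bottom 1 bit(s), prepend 1 zero(s) on the left.
  011001011  ->  keep [01100101], discard [1], prepend 0
= 001100101

Answer: 001100101 (101)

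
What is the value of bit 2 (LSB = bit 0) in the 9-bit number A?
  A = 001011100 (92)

Bit 2 is the 3rd from the right.
  001011100
        ^
That bit is 1.

Answer: 1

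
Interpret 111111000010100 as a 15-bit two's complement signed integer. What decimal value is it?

MSB is 1, so the value is negative. Find the magnitude:
1. Invert bits:  000000111101011
2. Add 1:        000000111101100  = 492
3. Apply sign:   -492

Answer: -492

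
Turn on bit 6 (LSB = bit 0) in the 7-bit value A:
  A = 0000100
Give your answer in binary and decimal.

Mask = 1 << 6 = 1000000
Bit 6 of A is 0, so OR-ing with the mask flips it to 1.
  0000100
| 1000000
---------
  1000100

Answer: 1000100 (68)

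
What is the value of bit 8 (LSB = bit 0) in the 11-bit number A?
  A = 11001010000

Bit 8 is the 9th from the right.
  11001010000
    ^
That bit is 0.

Answer: 0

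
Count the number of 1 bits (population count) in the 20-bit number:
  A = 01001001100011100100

01001001100011100100
1-bits at positions (from bit 0 = LSB): 2, 5, 6, 7, 11, 12, 15, 18
Count = 8

Answer: 8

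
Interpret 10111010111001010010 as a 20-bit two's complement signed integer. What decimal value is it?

MSB is 1, so the value is negative. Find the magnitude:
1. Invert bits:  01000101000110101101
2. Add 1:        01000101000110101110  = 283054
3. Apply sign:   -283054

Answer: -283054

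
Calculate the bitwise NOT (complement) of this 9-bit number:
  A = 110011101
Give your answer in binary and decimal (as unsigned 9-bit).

Flip each bit (0->1, 1->0):
  110011101
  001100010

Answer: 001100010 (98)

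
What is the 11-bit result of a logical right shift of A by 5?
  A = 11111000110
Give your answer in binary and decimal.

Logical shift right by 5: drop the bottom 5 bit(s), prepend 5 zero(s) on the left.
  11111000110  ->  keep [111110], discard [00110], prepend 00000
= 00000111110

Answer: 00000111110 (62)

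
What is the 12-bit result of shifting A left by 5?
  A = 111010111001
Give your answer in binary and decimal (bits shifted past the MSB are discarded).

Shift left by 5: drop the top 5 bit(s), append 5 zero(s) on the right.
  111010111001  ->  discard [11101], keep [0111001], append 00000
= 011100100000

Answer: 011100100000 (1824)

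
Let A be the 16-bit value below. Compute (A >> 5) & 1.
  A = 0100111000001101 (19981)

Bit 5 is the 6th from the right.
  0100111000001101
            ^
That bit is 0.

Answer: 0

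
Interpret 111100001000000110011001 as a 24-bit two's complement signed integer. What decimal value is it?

MSB is 1, so the value is negative. Find the magnitude:
1. Invert bits:  000011110111111001100110
2. Add 1:        000011110111111001100111  = 1015399
3. Apply sign:   -1015399

Answer: -1015399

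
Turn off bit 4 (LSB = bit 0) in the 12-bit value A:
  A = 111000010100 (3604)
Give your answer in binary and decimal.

Mask = ~(1 << 4) = 111111101111
Bit 4 of A is 1, so AND-ing with the mask clears it to 0.
  111000010100
& 111111101111
--------------
  111000000100

Answer: 111000000100 (3588)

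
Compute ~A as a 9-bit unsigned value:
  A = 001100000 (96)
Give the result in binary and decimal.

Flip each bit (0->1, 1->0):
  001100000
  110011111

Answer: 110011111 (415)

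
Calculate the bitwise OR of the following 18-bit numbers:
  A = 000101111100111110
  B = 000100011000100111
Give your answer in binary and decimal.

Apply | to each column (1 where either bit is 1):
  000101111100111110
| 000100011000100111
--------------------
  000101111100111111

Answer: 000101111100111111 (24383)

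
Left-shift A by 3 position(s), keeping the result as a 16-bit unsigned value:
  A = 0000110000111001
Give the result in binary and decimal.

Shift left by 3: drop the top 3 bit(s), append 3 zero(s) on the right.
  0000110000111001  ->  discard [000], keep [0110000111001], append 000
= 0110000111001000

Answer: 0110000111001000 (25032)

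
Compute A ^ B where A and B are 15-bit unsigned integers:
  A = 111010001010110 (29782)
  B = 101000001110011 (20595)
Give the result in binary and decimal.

Apply ^ to each column (1 where bits differ):
  111010001010110
^ 101000001110011
-----------------
  010010000100101

Answer: 010010000100101 (9253)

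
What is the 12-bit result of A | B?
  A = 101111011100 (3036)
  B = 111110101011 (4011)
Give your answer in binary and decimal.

Apply | to each column (1 where either bit is 1):
  101111011100
| 111110101011
--------------
  111111111111

Answer: 111111111111 (4095)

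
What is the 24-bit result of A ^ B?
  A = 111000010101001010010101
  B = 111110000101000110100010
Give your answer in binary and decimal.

Apply ^ to each column (1 where bits differ):
  111000010101001010010101
^ 111110000101000110100010
--------------------------
  000110010000001100110111

Answer: 000110010000001100110111 (1639223)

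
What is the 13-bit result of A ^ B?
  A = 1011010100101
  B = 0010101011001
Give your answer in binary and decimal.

Apply ^ to each column (1 where bits differ):
  1011010100101
^ 0010101011001
---------------
  1001111111100

Answer: 1001111111100 (5116)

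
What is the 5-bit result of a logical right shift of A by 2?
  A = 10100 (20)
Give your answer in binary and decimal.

Logical shift right by 2: drop the bottom 2 bit(s), prepend 2 zero(s) on the left.
  10100  ->  keep [101], discard [00], prepend 00
= 00101

Answer: 00101 (5)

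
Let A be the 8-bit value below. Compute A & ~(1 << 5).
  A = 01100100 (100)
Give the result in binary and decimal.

Mask = ~(1 << 5) = 11011111
Bit 5 of A is 1, so AND-ing with the mask clears it to 0.
  01100100
& 11011111
----------
  01000100

Answer: 01000100 (68)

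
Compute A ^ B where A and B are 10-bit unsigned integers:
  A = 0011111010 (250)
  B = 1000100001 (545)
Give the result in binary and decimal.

Apply ^ to each column (1 where bits differ):
  0011111010
^ 1000100001
------------
  1011011011

Answer: 1011011011 (731)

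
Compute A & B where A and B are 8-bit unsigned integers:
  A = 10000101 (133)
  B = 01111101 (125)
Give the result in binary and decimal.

Apply & to each column (1 only where both bits are 1):
  10000101
& 01111101
----------
  00000101

Answer: 00000101 (5)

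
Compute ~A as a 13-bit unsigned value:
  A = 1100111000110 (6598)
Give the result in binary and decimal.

Flip each bit (0->1, 1->0):
  1100111000110
  0011000111001

Answer: 0011000111001 (1593)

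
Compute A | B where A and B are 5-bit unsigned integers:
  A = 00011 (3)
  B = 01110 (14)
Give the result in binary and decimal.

Apply | to each column (1 where either bit is 1):
  00011
| 01110
-------
  01111

Answer: 01111 (15)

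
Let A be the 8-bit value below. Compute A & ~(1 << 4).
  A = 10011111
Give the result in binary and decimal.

Mask = ~(1 << 4) = 11101111
Bit 4 of A is 1, so AND-ing with the mask clears it to 0.
  10011111
& 11101111
----------
  10001111

Answer: 10001111 (143)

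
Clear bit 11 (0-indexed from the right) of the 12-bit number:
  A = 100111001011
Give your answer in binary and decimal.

Mask = ~(1 << 11) = 011111111111
Bit 11 of A is 1, so AND-ing with the mask clears it to 0.
  100111001011
& 011111111111
--------------
  000111001011

Answer: 000111001011 (459)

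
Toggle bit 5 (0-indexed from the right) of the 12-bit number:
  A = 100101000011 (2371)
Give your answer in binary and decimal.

Mask = 1 << 5 = 000000100000
Bit 5 of A is 0; XOR with the mask flips it to 1.
  100101000011
^ 000000100000
--------------
  100101100011

Answer: 100101100011 (2403)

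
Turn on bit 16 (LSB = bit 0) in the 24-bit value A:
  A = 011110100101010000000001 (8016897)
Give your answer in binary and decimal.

Mask = 1 << 16 = 000000010000000000000000
Bit 16 of A is 0, so OR-ing with the mask flips it to 1.
  011110100101010000000001
| 000000010000000000000000
--------------------------
  011110110101010000000001

Answer: 011110110101010000000001 (8082433)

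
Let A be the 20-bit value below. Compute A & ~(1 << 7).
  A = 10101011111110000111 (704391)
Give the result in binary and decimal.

Mask = ~(1 << 7) = 11111111111101111111
Bit 7 of A is 1, so AND-ing with the mask clears it to 0.
  10101011111110000111
& 11111111111101111111
----------------------
  10101011111100000111

Answer: 10101011111100000111 (704263)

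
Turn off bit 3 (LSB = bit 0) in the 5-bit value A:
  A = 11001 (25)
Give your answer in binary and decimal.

Mask = ~(1 << 3) = 10111
Bit 3 of A is 1, so AND-ing with the mask clears it to 0.
  11001
& 10111
-------
  10001

Answer: 10001 (17)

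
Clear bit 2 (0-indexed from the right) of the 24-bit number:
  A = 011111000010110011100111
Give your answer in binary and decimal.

Mask = ~(1 << 2) = 111111111111111111111011
Bit 2 of A is 1, so AND-ing with the mask clears it to 0.
  011111000010110011100111
& 111111111111111111111011
--------------------------
  011111000010110011100011

Answer: 011111000010110011100011 (8137955)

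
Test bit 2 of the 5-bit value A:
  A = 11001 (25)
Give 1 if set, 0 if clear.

Bit 2 is the 3rd from the right.
  11001
    ^
That bit is 0.

Answer: 0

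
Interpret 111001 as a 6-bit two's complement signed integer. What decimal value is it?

MSB is 1, so the value is negative. Find the magnitude:
1. Invert bits:  000110
2. Add 1:        000111  = 7
3. Apply sign:   -7

Answer: -7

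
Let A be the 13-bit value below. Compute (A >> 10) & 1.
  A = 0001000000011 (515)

Bit 10 is the 11th from the right.
  0001000000011
    ^
That bit is 0.

Answer: 0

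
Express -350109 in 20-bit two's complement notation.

1. Binary of +350109:  01010101011110011101
2. Invert bits:     10101010100001100010
3. Add 1:           10101010100001100011

Answer: 10101010100001100011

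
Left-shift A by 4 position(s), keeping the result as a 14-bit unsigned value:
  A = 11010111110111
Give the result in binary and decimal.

Shift left by 4: drop the top 4 bit(s), append 4 zero(s) on the right.
  11010111110111  ->  discard [1101], keep [0111110111], append 0000
= 01111101110000

Answer: 01111101110000 (8048)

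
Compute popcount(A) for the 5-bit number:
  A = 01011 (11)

01011
1-bits at positions (from bit 0 = LSB): 0, 1, 3
Count = 3

Answer: 3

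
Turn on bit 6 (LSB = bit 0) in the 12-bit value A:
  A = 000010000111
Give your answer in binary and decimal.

Mask = 1 << 6 = 000001000000
Bit 6 of A is 0, so OR-ing with the mask flips it to 1.
  000010000111
| 000001000000
--------------
  000011000111

Answer: 000011000111 (199)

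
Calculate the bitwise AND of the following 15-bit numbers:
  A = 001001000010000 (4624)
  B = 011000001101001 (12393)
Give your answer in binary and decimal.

Apply & to each column (1 only where both bits are 1):
  001001000010000
& 011000001101001
-----------------
  001000000000000

Answer: 001000000000000 (4096)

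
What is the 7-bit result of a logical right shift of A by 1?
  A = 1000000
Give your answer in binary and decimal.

Logical shift right by 1: drop the bottom 1 bit(s), prepend 1 zero(s) on the left.
  1000000  ->  keep [100000], discard [0], prepend 0
= 0100000

Answer: 0100000 (32)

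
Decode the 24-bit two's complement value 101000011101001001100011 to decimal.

MSB is 1, so the value is negative. Find the magnitude:
1. Invert bits:  010111100010110110011100
2. Add 1:        010111100010110110011101  = 6172061
3. Apply sign:   -6172061

Answer: -6172061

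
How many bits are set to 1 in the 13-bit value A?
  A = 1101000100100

1101000100100
1-bits at positions (from bit 0 = LSB): 2, 5, 9, 11, 12
Count = 5

Answer: 5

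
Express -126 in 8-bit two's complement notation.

1. Binary of +126:  01111110
2. Invert bits:     10000001
3. Add 1:           10000010

Answer: 10000010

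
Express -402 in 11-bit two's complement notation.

1. Binary of +402:  00110010010
2. Invert bits:     11001101101
3. Add 1:           11001101110

Answer: 11001101110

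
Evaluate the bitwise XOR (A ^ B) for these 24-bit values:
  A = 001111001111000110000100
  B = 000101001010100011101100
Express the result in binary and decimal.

Apply ^ to each column (1 where bits differ):
  001111001111000110000100
^ 000101001010100011101100
--------------------------
  001010000101100101101000

Answer: 001010000101100101101000 (2644328)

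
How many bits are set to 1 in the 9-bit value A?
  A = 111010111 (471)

111010111
1-bits at positions (from bit 0 = LSB): 0, 1, 2, 4, 6, 7, 8
Count = 7

Answer: 7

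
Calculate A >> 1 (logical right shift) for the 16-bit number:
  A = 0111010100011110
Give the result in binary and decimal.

Logical shift right by 1: drop the bottom 1 bit(s), prepend 1 zero(s) on the left.
  0111010100011110  ->  keep [011101010001111], discard [0], prepend 0
= 0011101010001111

Answer: 0011101010001111 (14991)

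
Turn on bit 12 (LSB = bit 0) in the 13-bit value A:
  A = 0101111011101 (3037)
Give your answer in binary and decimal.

Mask = 1 << 12 = 1000000000000
Bit 12 of A is 0, so OR-ing with the mask flips it to 1.
  0101111011101
| 1000000000000
---------------
  1101111011101

Answer: 1101111011101 (7133)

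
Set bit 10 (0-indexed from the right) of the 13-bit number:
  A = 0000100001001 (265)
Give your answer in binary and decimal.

Mask = 1 << 10 = 0010000000000
Bit 10 of A is 0, so OR-ing with the mask flips it to 1.
  0000100001001
| 0010000000000
---------------
  0010100001001

Answer: 0010100001001 (1289)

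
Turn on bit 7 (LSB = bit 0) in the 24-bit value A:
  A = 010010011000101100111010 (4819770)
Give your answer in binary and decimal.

Mask = 1 << 7 = 000000000000000010000000
Bit 7 of A is 0, so OR-ing with the mask flips it to 1.
  010010011000101100111010
| 000000000000000010000000
--------------------------
  010010011000101110111010

Answer: 010010011000101110111010 (4819898)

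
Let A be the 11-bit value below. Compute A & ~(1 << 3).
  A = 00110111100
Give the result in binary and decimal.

Mask = ~(1 << 3) = 11111110111
Bit 3 of A is 1, so AND-ing with the mask clears it to 0.
  00110111100
& 11111110111
-------------
  00110110100

Answer: 00110110100 (436)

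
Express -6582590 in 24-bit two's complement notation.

1. Binary of +6582590:  011001000111000100111110
2. Invert bits:     100110111000111011000001
3. Add 1:           100110111000111011000010

Answer: 100110111000111011000010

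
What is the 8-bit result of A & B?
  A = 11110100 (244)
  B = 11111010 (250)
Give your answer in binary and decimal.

Apply & to each column (1 only where both bits are 1):
  11110100
& 11111010
----------
  11110000

Answer: 11110000 (240)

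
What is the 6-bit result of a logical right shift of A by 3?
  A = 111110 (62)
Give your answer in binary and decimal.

Logical shift right by 3: drop the bottom 3 bit(s), prepend 3 zero(s) on the left.
  111110  ->  keep [111], discard [110], prepend 000
= 000111

Answer: 000111 (7)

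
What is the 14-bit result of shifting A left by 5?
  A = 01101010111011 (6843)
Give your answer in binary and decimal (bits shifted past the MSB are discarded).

Shift left by 5: drop the top 5 bit(s), append 5 zero(s) on the right.
  01101010111011  ->  discard [01101], keep [010111011], append 00000
= 01011101100000

Answer: 01011101100000 (5984)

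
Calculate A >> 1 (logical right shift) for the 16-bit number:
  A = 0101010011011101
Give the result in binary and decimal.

Logical shift right by 1: drop the bottom 1 bit(s), prepend 1 zero(s) on the left.
  0101010011011101  ->  keep [010101001101110], discard [1], prepend 0
= 0010101001101110

Answer: 0010101001101110 (10862)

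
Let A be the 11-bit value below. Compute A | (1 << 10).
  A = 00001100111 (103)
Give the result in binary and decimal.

Mask = 1 << 10 = 10000000000
Bit 10 of A is 0, so OR-ing with the mask flips it to 1.
  00001100111
| 10000000000
-------------
  10001100111

Answer: 10001100111 (1127)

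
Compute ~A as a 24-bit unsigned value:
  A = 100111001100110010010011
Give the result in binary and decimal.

Flip each bit (0->1, 1->0):
  100111001100110010010011
  011000110011001101101100

Answer: 011000110011001101101100 (6501228)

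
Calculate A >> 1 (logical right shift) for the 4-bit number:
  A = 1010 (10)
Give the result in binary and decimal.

Logical shift right by 1: drop the bottom 1 bit(s), prepend 1 zero(s) on the left.
  1010  ->  keep [101], discard [0], prepend 0
= 0101

Answer: 0101 (5)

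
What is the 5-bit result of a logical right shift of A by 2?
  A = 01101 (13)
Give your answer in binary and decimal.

Logical shift right by 2: drop the bottom 2 bit(s), prepend 2 zero(s) on the left.
  01101  ->  keep [011], discard [01], prepend 00
= 00011

Answer: 00011 (3)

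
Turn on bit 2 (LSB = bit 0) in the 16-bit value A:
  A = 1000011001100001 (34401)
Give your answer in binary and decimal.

Mask = 1 << 2 = 0000000000000100
Bit 2 of A is 0, so OR-ing with the mask flips it to 1.
  1000011001100001
| 0000000000000100
------------------
  1000011001100101

Answer: 1000011001100101 (34405)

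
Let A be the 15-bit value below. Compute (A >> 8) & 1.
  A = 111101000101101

Bit 8 is the 9th from the right.
  111101000101101
        ^
That bit is 0.

Answer: 0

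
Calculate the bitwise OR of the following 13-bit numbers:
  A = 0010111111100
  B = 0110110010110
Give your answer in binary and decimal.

Apply | to each column (1 where either bit is 1):
  0010111111100
| 0110110010110
---------------
  0110111111110

Answer: 0110111111110 (3582)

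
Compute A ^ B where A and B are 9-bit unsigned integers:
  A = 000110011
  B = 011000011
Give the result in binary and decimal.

Apply ^ to each column (1 where bits differ):
  000110011
^ 011000011
-----------
  011110000

Answer: 011110000 (240)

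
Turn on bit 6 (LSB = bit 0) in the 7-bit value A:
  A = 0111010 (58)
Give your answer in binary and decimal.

Mask = 1 << 6 = 1000000
Bit 6 of A is 0, so OR-ing with the mask flips it to 1.
  0111010
| 1000000
---------
  1111010

Answer: 1111010 (122)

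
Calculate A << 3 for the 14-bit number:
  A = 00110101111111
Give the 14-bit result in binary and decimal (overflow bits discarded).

Shift left by 3: drop the top 3 bit(s), append 3 zero(s) on the right.
  00110101111111  ->  discard [001], keep [10101111111], append 000
= 10101111111000

Answer: 10101111111000 (11256)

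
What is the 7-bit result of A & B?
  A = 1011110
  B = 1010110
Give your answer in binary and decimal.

Apply & to each column (1 only where both bits are 1):
  1011110
& 1010110
---------
  1010110

Answer: 1010110 (86)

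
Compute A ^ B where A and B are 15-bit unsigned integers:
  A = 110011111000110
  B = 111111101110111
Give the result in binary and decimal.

Apply ^ to each column (1 where bits differ):
  110011111000110
^ 111111101110111
-----------------
  001100010110001

Answer: 001100010110001 (6321)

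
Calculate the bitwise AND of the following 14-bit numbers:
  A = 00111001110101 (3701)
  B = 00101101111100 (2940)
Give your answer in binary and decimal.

Apply & to each column (1 only where both bits are 1):
  00111001110101
& 00101101111100
----------------
  00101001110100

Answer: 00101001110100 (2676)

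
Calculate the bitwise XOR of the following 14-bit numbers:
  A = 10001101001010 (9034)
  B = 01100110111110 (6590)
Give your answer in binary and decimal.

Apply ^ to each column (1 where bits differ):
  10001101001010
^ 01100110111110
----------------
  11101011110100

Answer: 11101011110100 (15092)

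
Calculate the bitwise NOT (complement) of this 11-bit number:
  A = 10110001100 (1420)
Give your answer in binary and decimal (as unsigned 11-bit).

Flip each bit (0->1, 1->0):
  10110001100
  01001110011

Answer: 01001110011 (627)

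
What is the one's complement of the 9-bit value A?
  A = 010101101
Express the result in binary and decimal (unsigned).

Flip each bit (0->1, 1->0):
  010101101
  101010010

Answer: 101010010 (338)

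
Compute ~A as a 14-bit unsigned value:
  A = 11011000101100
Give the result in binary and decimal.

Flip each bit (0->1, 1->0):
  11011000101100
  00100111010011

Answer: 00100111010011 (2515)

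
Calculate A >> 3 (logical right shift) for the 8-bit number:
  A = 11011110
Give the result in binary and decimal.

Logical shift right by 3: drop the bottom 3 bit(s), prepend 3 zero(s) on the left.
  11011110  ->  keep [11011], discard [110], prepend 000
= 00011011

Answer: 00011011 (27)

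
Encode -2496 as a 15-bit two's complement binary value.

1. Binary of +2496:  000100111000000
2. Invert bits:     111011000111111
3. Add 1:           111011001000000

Answer: 111011001000000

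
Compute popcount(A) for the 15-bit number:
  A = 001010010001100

001010010001100
1-bits at positions (from bit 0 = LSB): 2, 3, 7, 10, 12
Count = 5

Answer: 5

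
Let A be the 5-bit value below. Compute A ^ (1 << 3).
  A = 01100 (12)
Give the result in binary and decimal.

Mask = 1 << 3 = 01000
Bit 3 of A is 1; XOR with the mask flips it to 0.
  01100
^ 01000
-------
  00100

Answer: 00100 (4)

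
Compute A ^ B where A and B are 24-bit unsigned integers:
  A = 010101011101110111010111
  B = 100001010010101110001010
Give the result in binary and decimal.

Apply ^ to each column (1 where bits differ):
  010101011101110111010111
^ 100001010010101110001010
--------------------------
  110100001111011001011101

Answer: 110100001111011001011101 (13694557)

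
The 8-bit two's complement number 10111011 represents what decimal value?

MSB is 1, so the value is negative. Find the magnitude:
1. Invert bits:  01000100
2. Add 1:        01000101  = 69
3. Apply sign:   -69

Answer: -69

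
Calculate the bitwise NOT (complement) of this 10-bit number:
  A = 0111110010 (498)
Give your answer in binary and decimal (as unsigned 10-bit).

Flip each bit (0->1, 1->0):
  0111110010
  1000001101

Answer: 1000001101 (525)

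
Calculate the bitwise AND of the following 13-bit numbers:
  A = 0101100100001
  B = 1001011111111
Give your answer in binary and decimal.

Apply & to each column (1 only where both bits are 1):
  0101100100001
& 1001011111111
---------------
  0001000100001

Answer: 0001000100001 (545)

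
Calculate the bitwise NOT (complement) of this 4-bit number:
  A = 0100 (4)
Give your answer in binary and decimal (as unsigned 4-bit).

Flip each bit (0->1, 1->0):
  0100
  1011

Answer: 1011 (11)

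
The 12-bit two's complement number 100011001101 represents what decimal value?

MSB is 1, so the value is negative. Find the magnitude:
1. Invert bits:  011100110010
2. Add 1:        011100110011  = 1843
3. Apply sign:   -1843

Answer: -1843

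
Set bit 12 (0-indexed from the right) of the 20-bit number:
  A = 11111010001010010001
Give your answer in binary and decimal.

Mask = 1 << 12 = 00000001000000000000
Bit 12 of A is 0, so OR-ing with the mask flips it to 1.
  11111010001010010001
| 00000001000000000000
----------------------
  11111011001010010001

Answer: 11111011001010010001 (1028753)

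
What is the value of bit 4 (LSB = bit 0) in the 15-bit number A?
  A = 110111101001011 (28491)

Bit 4 is the 5th from the right.
  110111101001011
            ^
That bit is 0.

Answer: 0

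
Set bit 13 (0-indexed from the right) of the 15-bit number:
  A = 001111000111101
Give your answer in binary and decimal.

Mask = 1 << 13 = 010000000000000
Bit 13 of A is 0, so OR-ing with the mask flips it to 1.
  001111000111101
| 010000000000000
-----------------
  011111000111101

Answer: 011111000111101 (15933)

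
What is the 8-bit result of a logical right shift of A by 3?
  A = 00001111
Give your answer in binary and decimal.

Logical shift right by 3: drop the bottom 3 bit(s), prepend 3 zero(s) on the left.
  00001111  ->  keep [00001], discard [111], prepend 000
= 00000001

Answer: 00000001 (1)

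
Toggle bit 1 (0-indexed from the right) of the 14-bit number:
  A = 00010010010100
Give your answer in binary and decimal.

Mask = 1 << 1 = 00000000000010
Bit 1 of A is 0; XOR with the mask flips it to 1.
  00010010010100
^ 00000000000010
----------------
  00010010010110

Answer: 00010010010110 (1174)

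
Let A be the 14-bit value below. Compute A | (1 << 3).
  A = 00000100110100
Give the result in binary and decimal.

Mask = 1 << 3 = 00000000001000
Bit 3 of A is 0, so OR-ing with the mask flips it to 1.
  00000100110100
| 00000000001000
----------------
  00000100111100

Answer: 00000100111100 (316)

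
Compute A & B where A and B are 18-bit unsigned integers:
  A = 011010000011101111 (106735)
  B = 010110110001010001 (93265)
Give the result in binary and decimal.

Apply & to each column (1 only where both bits are 1):
  011010000011101111
& 010110110001010001
--------------------
  010010000001000001

Answer: 010010000001000001 (73793)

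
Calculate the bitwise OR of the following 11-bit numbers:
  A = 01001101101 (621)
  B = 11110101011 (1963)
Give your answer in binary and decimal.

Apply | to each column (1 where either bit is 1):
  01001101101
| 11110101011
-------------
  11111101111

Answer: 11111101111 (2031)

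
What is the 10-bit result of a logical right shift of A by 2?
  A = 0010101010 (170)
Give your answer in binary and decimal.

Logical shift right by 2: drop the bottom 2 bit(s), prepend 2 zero(s) on the left.
  0010101010  ->  keep [00101010], discard [10], prepend 00
= 0000101010

Answer: 0000101010 (42)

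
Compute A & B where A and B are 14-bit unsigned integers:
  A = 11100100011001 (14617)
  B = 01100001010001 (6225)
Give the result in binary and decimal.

Apply & to each column (1 only where both bits are 1):
  11100100011001
& 01100001010001
----------------
  01100000010001

Answer: 01100000010001 (6161)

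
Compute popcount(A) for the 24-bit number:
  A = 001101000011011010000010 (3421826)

001101000011011010000010
1-bits at positions (from bit 0 = LSB): 1, 7, 9, 10, 12, 13, 18, 20, 21
Count = 9

Answer: 9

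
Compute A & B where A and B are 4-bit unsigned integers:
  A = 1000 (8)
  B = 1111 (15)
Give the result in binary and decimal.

Apply & to each column (1 only where both bits are 1):
  1000
& 1111
------
  1000

Answer: 1000 (8)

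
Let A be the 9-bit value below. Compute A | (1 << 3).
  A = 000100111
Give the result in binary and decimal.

Mask = 1 << 3 = 000001000
Bit 3 of A is 0, so OR-ing with the mask flips it to 1.
  000100111
| 000001000
-----------
  000101111

Answer: 000101111 (47)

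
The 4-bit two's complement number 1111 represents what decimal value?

MSB is 1, so the value is negative. Find the magnitude:
1. Invert bits:  0000
2. Add 1:        0001  = 1
3. Apply sign:   -1

Answer: -1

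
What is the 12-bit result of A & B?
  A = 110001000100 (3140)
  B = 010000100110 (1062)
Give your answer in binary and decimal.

Apply & to each column (1 only where both bits are 1):
  110001000100
& 010000100110
--------------
  010000000100

Answer: 010000000100 (1028)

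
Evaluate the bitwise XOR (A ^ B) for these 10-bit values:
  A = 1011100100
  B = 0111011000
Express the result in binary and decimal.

Apply ^ to each column (1 where bits differ):
  1011100100
^ 0111011000
------------
  1100111100

Answer: 1100111100 (828)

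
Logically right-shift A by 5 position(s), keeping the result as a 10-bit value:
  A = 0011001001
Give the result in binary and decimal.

Logical shift right by 5: drop the bottom 5 bit(s), prepend 5 zero(s) on the left.
  0011001001  ->  keep [00110], discard [01001], prepend 00000
= 0000000110

Answer: 0000000110 (6)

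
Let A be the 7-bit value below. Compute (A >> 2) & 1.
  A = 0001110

Bit 2 is the 3rd from the right.
  0001110
      ^
That bit is 1.

Answer: 1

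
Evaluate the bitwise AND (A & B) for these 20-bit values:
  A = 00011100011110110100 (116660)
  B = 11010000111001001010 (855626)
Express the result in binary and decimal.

Apply & to each column (1 only where both bits are 1):
  00011100011110110100
& 11010000111001001010
----------------------
  00010000011000000000

Answer: 00010000011000000000 (67072)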